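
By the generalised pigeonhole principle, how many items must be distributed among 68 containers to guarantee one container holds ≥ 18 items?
n = (18 − 1)·68 + 1 = 1157

By the generalised pigeonhole principle, to guarantee some box contains ≥ r objects we need more than (r − 1) · k objects total. Threshold: n = (r − 1) · k + 1. With r = 18 and k = 68: n = 17 · 68 + 1 = 1156 + 1 = 1157. For n = 1156 = 17 · 68, we can put exactly 17 objects in every box, avoiding 18 in any single one — so 1157 is tight.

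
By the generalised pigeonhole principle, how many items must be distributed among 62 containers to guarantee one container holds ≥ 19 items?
n = (19 − 1)·62 + 1 = 1117

By the generalised pigeonhole principle, to guarantee some box contains ≥ r objects we need more than (r − 1) · k objects total. Threshold: n = (r − 1) · k + 1. With r = 19 and k = 62: n = 18 · 62 + 1 = 1116 + 1 = 1117. For n = 1116 = 18 · 62, we can put exactly 18 objects in every box, avoiding 19 in any single one — so 1117 is tight.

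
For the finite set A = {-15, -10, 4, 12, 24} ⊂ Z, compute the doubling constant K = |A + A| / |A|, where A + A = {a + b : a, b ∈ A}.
K = |A + A| / |A| = 15/5 = 3

Enumerate A + A = {a + b : a, b ∈ A}. With |A| = 5, there are |A|^2 = 25 ordered sum pairs; collecting distinct values, A + A = {-30, -25, -20, -11, -6, -3, 2, 8, 9, 14, 16, 24, 28, 36, 48}, so |A + A| = 15. Thus K = 15/5 = 3. For comparison, the minimum possible |A + A| over all 5-element sets is 2·5 − 1 = 9 (so min K = 9/5), attained only by arithmetic progressions.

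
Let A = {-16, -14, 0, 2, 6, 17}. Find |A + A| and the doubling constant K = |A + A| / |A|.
K = |A + A| / |A| = 20/6 = 10/3

Enumerate A + A = {a + b : a, b ∈ A}. With |A| = 6, there are |A|^2 = 36 ordered sum pairs; collecting distinct values, A + A = {-32, -30, -28, -16, -14, -12, -10, -8, 0, 1, 2, 3, 4, 6, 8, 12, 17, 19, 23, 34}, so |A + A| = 20. Thus K = 20/6 = 10/3. For comparison, the minimum possible |A + A| over all 6-element sets is 2·6 − 1 = 11 (so min K = 11/6), attained only by arithmetic progressions.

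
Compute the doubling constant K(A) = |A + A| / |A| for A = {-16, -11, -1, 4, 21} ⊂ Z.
K = |A + A| / |A| = 14/5

Enumerate A + A = {a + b : a, b ∈ A}. With |A| = 5, there are |A|^2 = 25 ordered sum pairs; collecting distinct values, A + A = {-32, -27, -22, -17, -12, -7, -2, 3, 5, 8, 10, 20, 25, 42}, so |A + A| = 14. Thus K = 14/5. For comparison, the minimum possible |A + A| over all 5-element sets is 2·5 − 1 = 9 (so min K = 9/5), attained only by arithmetic progressions.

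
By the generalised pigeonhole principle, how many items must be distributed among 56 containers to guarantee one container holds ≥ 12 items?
n = (12 − 1)·56 + 1 = 617

By the generalised pigeonhole principle, to guarantee some box contains ≥ r objects we need more than (r − 1) · k objects total. Threshold: n = (r − 1) · k + 1. With r = 12 and k = 56: n = 11 · 56 + 1 = 616 + 1 = 617. For n = 616 = 11 · 56, we can put exactly 11 objects in every box, avoiding 12 in any single one — so 617 is tight.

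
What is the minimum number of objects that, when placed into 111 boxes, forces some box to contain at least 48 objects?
n = (48 − 1)·111 + 1 = 5218

By the generalised pigeonhole principle, to guarantee some box contains ≥ r objects we need more than (r − 1) · k objects total. Threshold: n = (r − 1) · k + 1. With r = 48 and k = 111: n = 47 · 111 + 1 = 5217 + 1 = 5218. For n = 5217 = 47 · 111, we can put exactly 47 objects in every box, avoiding 48 in any single one — so 5218 is tight.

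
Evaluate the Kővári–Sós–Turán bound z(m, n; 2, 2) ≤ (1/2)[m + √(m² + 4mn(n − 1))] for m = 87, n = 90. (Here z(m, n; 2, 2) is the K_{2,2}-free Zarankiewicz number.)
z(87, 90; 2, 2) ≤ (1/2)[87 + √(87² + 4·87·90·89)] = (1/2)[87 + √2795049] = 879.42

Kővári–Sós–Turán: let r_1, ..., r_87 be the row sums and z = Σ r_i the total number of 1s. Each pair of columns can share at most one row with both entries 1 (else a 2×2 all-ones block appears), so Σ_i C(r_i, 2) ≤ C(90, 2) = 4005. By convexity Σ_i C(r_i, 2) ≥ 87·C(z/87, 2) = z(z − 87)/(2·87), giving z² − 87z − 87·90·89 ≤ 0 and hence z ≤ (1/2)[87 + √(7569 + 4·696870)] = (1/2)[87 + √2795049] ≈ (1/2)(87 + 1671.84) = 879.42.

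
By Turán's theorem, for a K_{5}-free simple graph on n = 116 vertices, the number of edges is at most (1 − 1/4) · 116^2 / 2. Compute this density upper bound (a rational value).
Turán density bound = (3/4) · 116^2/2 = 5046

Turán's theorem: ex(n, K_{r+1}) is achieved by the complete r-partite Turán graph T(n, r) with parts as balanced as possible, and is at most (1 − 1/r) · n^2/2. For r = 4, n = 116: the density bound is (3/4) · 13456/2 = 5046. Since 4 ∣ 116, the Turán graph T(116, 4) has parts of equal size 29, and its edge count e(T(116, 4)) = 5046 attains the density bound exactly.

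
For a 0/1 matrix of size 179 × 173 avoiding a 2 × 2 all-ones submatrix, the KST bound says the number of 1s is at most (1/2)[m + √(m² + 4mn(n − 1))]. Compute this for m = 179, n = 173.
z(179, 173; 2, 2) ≤ (1/2)[179 + √(179² + 4·179·173·172)] = (1/2)[179 + √21337337] = 2399.1178

Kővári–Sós–Turán: let r_1, ..., r_179 be the row sums and z = Σ r_i the total number of 1s. Each pair of columns can share at most one row with both entries 1 (else a 2×2 all-ones block appears), so Σ_i C(r_i, 2) ≤ C(173, 2) = 14878. By convexity Σ_i C(r_i, 2) ≥ 179·C(z/179, 2) = z(z − 179)/(2·179), giving z² − 179z − 179·173·172 ≤ 0 and hence z ≤ (1/2)[179 + √(32041 + 4·5326324)] = (1/2)[179 + √21337337] ≈ (1/2)(179 + 4619.2355) = 2399.1178.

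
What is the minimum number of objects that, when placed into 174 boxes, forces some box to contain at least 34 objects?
n = (34 − 1)·174 + 1 = 5743

By the generalised pigeonhole principle, to guarantee some box contains ≥ r objects we need more than (r − 1) · k objects total. Threshold: n = (r − 1) · k + 1. With r = 34 and k = 174: n = 33 · 174 + 1 = 5742 + 1 = 5743. For n = 5742 = 33 · 174, we can put exactly 33 objects in every box, avoiding 34 in any single one — so 5743 is tight.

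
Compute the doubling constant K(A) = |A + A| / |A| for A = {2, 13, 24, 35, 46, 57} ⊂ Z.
K = |A + A| / |A| = 11/6

Enumerate A + A = {a + b : a, b ∈ A}. With |A| = 6, there are |A|^2 = 36 ordered sum pairs; collecting distinct values, A + A = {4, 15, 26, 37, 48, 59, 70, 81, 92, 103, 114}, so |A + A| = 11. Thus K = 11/6. Here |A + A| = 2|A| − 1 = 11, the minimum possible — so K = 11/6 is minimal, which holds iff A is an arithmetic progression.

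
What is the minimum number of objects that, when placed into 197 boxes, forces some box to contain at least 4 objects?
n = (4 − 1)·197 + 1 = 592

By the generalised pigeonhole principle, to guarantee some box contains ≥ r objects we need more than (r − 1) · k objects total. Threshold: n = (r − 1) · k + 1. With r = 4 and k = 197: n = 3 · 197 + 1 = 591 + 1 = 592. For n = 591 = 3 · 197, we can put exactly 3 objects in every box, avoiding 4 in any single one — so 592 is tight.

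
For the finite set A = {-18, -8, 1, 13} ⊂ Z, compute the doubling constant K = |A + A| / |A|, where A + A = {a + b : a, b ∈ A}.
K = |A + A| / |A| = 10/4 = 5/2

Enumerate A + A = {a + b : a, b ∈ A}. With |A| = 4, there are |A|^2 = 16 ordered sum pairs; collecting distinct values, A + A = {-36, -26, -17, -16, -7, -5, 2, 5, 14, 26}, so |A + A| = 10. Thus K = 10/4 = 5/2. For comparison, the minimum possible |A + A| over all 4-element sets is 2·4 − 1 = 7 (so min K = 7/4), attained only by arithmetic progressions.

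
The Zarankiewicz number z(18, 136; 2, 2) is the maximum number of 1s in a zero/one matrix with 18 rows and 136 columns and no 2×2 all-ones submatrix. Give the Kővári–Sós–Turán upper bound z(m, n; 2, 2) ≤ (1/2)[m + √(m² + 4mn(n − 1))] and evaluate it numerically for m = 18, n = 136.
z(18, 136; 2, 2) ≤ (1/2)[18 + √(18² + 4·18·136·135)] = (1/2)[18 + √1322244] = 583.9443

Kővári–Sós–Turán: let r_1, ..., r_18 be the row sums and z = Σ r_i the total number of 1s. Each pair of columns can share at most one row with both entries 1 (else a 2×2 all-ones block appears), so Σ_i C(r_i, 2) ≤ C(136, 2) = 9180. By convexity Σ_i C(r_i, 2) ≥ 18·C(z/18, 2) = z(z − 18)/(2·18), giving z² − 18z − 18·136·135 ≤ 0 and hence z ≤ (1/2)[18 + √(324 + 4·330480)] = (1/2)[18 + √1322244] ≈ (1/2)(18 + 1149.8887) = 583.9443.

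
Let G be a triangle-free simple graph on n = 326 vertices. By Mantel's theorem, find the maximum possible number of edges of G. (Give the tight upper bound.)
ex(326, K_3) = ⌊326^2/4⌋ = 26569

Mantel (1907): a triangle-free graph on n vertices has at most ⌊n^2/4⌋ edges, with equality for the complete bipartite graph K_{⌊n/2⌋, ⌈n/2⌉}. For n = 326: ⌊326^2/4⌋ = ⌊106276/4⌋ = 26569. The extremal graph is K_{163, 163}, which has 163·163 = 26569 edges.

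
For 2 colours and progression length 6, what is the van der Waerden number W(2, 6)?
W(2, 6) = 1132

This is a classical value, W(2, 6) = 1132, established by combining an explicit 2-colouring of {1, ..., 1131} with no monochromatic 6-AP (giving the lower bound W(2, 6) > 1131) and a finite case analysis / exhaustive computer search showing every 2-colouring of {1, ..., 1132} has such an AP.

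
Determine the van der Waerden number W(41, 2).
W(41, 2) = 41 + 1 = 42

A 2-term AP is any pair of integers, so a monochromatic 2-AP exists iff some colour is used at least twice. With 41 colours, the colouring i ↦ i on {1, ..., 41} uses each colour once, avoiding any monochromatic pair, so W(41, 2) > 41. For {1, ..., 42}, pigeonhole forces two integers of the same colour, which form a monochromatic 2-AP. Hence W(41, 2) = 42.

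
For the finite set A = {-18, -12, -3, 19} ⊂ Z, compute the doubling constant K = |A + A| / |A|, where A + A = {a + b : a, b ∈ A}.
K = |A + A| / |A| = 10/4 = 5/2

Enumerate A + A = {a + b : a, b ∈ A}. With |A| = 4, there are |A|^2 = 16 ordered sum pairs; collecting distinct values, A + A = {-36, -30, -24, -21, -15, -6, 1, 7, 16, 38}, so |A + A| = 10. Thus K = 10/4 = 5/2. For comparison, the minimum possible |A + A| over all 4-element sets is 2·4 − 1 = 7 (so min K = 7/4), attained only by arithmetic progressions.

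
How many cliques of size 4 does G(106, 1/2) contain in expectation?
E[# K_4] = C(106, 4) · (1/2)^C(4, 2) = 4967690 / 2^6 = 2483845/32 = 77620.15625

For each 4-subset S of vertices (there are C(106, 4) = 4967690 such S), let X_S = 1 if S induces a K_4 (all C(4, 2) = 6 edges present). Then P(X_S = 1) = (1/2)^6 = 1/64. By linearity of expectation, E[# K_4] = C(106, 4) · (1/2)^6 = 4967690 / 64 = 2483845/32 = 77620.15625.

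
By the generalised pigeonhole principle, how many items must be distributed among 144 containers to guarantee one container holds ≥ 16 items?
n = (16 − 1)·144 + 1 = 2161

By the generalised pigeonhole principle, to guarantee some box contains ≥ r objects we need more than (r − 1) · k objects total. Threshold: n = (r − 1) · k + 1. With r = 16 and k = 144: n = 15 · 144 + 1 = 2160 + 1 = 2161. For n = 2160 = 15 · 144, we can put exactly 15 objects in every box, avoiding 16 in any single one — so 2161 is tight.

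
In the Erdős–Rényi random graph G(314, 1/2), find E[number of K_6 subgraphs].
E[# K_6] = C(314, 6) · (1/2)^C(6, 2) = 1268751724318 / 2^15 = 634375862159/16384 ≈ 38719229.868103

For each 6-subset S of vertices (there are C(314, 6) = 1268751724318 such S), let X_S = 1 if S induces a K_6 (all C(6, 2) = 15 edges present). Then P(X_S = 1) = (1/2)^15 = 1/32768. By linearity of expectation, E[# K_6] = C(314, 6) · (1/2)^15 = 1268751724318 / 32768 = 634375862159/16384 ≈ 38719229.868103.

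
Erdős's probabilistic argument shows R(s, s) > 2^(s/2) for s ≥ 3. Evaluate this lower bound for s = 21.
2^(21/2) = 1448.1547; so R(21, 21) > 1448.1547

Colour each edge of K_n uniformly at random with red/blue. The expected number of monochromatic K_21 is C(n, 21) · 2 · 2^(−C(21,2)). If C(n, 21) · 2^(1 − C(21,2)) < 1, then with positive probability no monochromatic K_21 exists, so R(21, 21) > n. The standard estimate C(n, 21) ≤ n^21/21! shows this inequality holds whenever n ≤ 2^(21/2) (since 21! · 2^(C(21,2) − 1) > 2^(21^2/2) ≥ n^21). Hence R(21, 21) > 2^(21/2) = 1448.1547.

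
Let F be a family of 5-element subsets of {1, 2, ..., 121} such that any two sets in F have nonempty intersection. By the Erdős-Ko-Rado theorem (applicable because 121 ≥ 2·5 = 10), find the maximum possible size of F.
max |F| = C(120, 4) = 8214570

The Erdős-Ko-Rado theorem states: for n ≥ 2k, an intersecting family of k-subsets of an n-element set has size at most C(n − 1, k − 1), with equality for 'star' families {A ⊆ [n] : |A| = k, i ∈ A} (fix an element i). For n = 121, k = 5: C(120, 4) = 8214570.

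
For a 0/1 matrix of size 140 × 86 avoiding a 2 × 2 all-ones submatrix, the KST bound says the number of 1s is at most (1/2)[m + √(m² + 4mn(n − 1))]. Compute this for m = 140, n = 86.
z(140, 86; 2, 2) ≤ (1/2)[140 + √(140² + 4·140·86·85)] = (1/2)[140 + √4113200] = 1084.0513

Kővári–Sós–Turán: let r_1, ..., r_140 be the row sums and z = Σ r_i the total number of 1s. Each pair of columns can share at most one row with both entries 1 (else a 2×2 all-ones block appears), so Σ_i C(r_i, 2) ≤ C(86, 2) = 3655. By convexity Σ_i C(r_i, 2) ≥ 140·C(z/140, 2) = z(z − 140)/(2·140), giving z² − 140z − 140·86·85 ≤ 0 and hence z ≤ (1/2)[140 + √(19600 + 4·1023400)] = (1/2)[140 + √4113200] ≈ (1/2)(140 + 2028.1026) = 1084.0513.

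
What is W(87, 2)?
W(87, 2) = 87 + 1 = 88

A 2-term AP is any pair of integers, so a monochromatic 2-AP exists iff some colour is used at least twice. With 87 colours, the colouring i ↦ i on {1, ..., 87} uses each colour once, avoiding any monochromatic pair, so W(87, 2) > 87. For {1, ..., 88}, pigeonhole forces two integers of the same colour, which form a monochromatic 2-AP. Hence W(87, 2) = 88.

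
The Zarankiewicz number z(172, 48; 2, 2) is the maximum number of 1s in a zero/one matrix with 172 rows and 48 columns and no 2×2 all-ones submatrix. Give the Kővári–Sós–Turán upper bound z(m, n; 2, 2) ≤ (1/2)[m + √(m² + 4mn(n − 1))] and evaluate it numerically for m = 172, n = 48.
z(172, 48; 2, 2) ≤ (1/2)[172 + √(172² + 4·172·48·47)] = (1/2)[172 + √1581712] = 714.8307

Kővári–Sós–Turán: let r_1, ..., r_172 be the row sums and z = Σ r_i the total number of 1s. Each pair of columns can share at most one row with both entries 1 (else a 2×2 all-ones block appears), so Σ_i C(r_i, 2) ≤ C(48, 2) = 1128. By convexity Σ_i C(r_i, 2) ≥ 172·C(z/172, 2) = z(z − 172)/(2·172), giving z² − 172z − 172·48·47 ≤ 0 and hence z ≤ (1/2)[172 + √(29584 + 4·388032)] = (1/2)[172 + √1581712] ≈ (1/2)(172 + 1257.6613) = 714.8307.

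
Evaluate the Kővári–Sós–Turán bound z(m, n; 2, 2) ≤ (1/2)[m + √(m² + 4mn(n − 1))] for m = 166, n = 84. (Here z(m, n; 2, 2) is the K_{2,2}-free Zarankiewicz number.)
z(166, 84; 2, 2) ≤ (1/2)[166 + √(166² + 4·166·84·83)] = (1/2)[166 + √4656964] = 1162

Kővári–Sós–Turán: let r_1, ..., r_166 be the row sums and z = Σ r_i the total number of 1s. Each pair of columns can share at most one row with both entries 1 (else a 2×2 all-ones block appears), so Σ_i C(r_i, 2) ≤ C(84, 2) = 3486. By convexity Σ_i C(r_i, 2) ≥ 166·C(z/166, 2) = z(z − 166)/(2·166), giving z² − 166z − 166·84·83 ≤ 0 and hence z ≤ (1/2)[166 + √(27556 + 4·1157352)] = (1/2)[166 + √4656964] ≈ (1/2)(166 + 2158) = 1162.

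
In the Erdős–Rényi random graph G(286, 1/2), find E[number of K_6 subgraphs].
E[# K_6] = C(286, 6) · (1/2)^C(6, 2) = 721005537967 / 2^15 ≈ 22003342.833466

For each 6-subset S of vertices (there are C(286, 6) = 721005537967 such S), let X_S = 1 if S induces a K_6 (all C(6, 2) = 15 edges present). Then P(X_S = 1) = (1/2)^15 = 1/32768. By linearity of expectation, E[# K_6] = C(286, 6) · (1/2)^15 = 721005537967 / 32768 ≈ 22003342.833466.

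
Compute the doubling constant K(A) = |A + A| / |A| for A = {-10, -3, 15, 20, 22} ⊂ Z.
K = |A + A| / |A| = 14/5

Enumerate A + A = {a + b : a, b ∈ A}. With |A| = 5, there are |A|^2 = 25 ordered sum pairs; collecting distinct values, A + A = {-20, -13, -6, 5, 10, 12, 17, 19, 30, 35, 37, 40, 42, 44}, so |A + A| = 14. Thus K = 14/5. For comparison, the minimum possible |A + A| over all 5-element sets is 2·5 − 1 = 9 (so min K = 9/5), attained only by arithmetic progressions.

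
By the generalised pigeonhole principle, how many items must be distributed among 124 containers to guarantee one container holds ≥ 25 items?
n = (25 − 1)·124 + 1 = 2977

By the generalised pigeonhole principle, to guarantee some box contains ≥ r objects we need more than (r − 1) · k objects total. Threshold: n = (r − 1) · k + 1. With r = 25 and k = 124: n = 24 · 124 + 1 = 2976 + 1 = 2977. For n = 2976 = 24 · 124, we can put exactly 24 objects in every box, avoiding 25 in any single one — so 2977 is tight.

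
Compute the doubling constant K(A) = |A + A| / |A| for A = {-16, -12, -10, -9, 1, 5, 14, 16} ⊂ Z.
K = |A + A| / |A| = 32/8 = 4

Enumerate A + A = {a + b : a, b ∈ A}. With |A| = 8, there are |A|^2 = 64 ordered sum pairs; collecting distinct values, A + A = {-32, -28, -26, -25, -24, -22, -21, -20, -19, -18, -15, -11, -9, -8, -7, -5, -4, -2, 0, 2, 4, 5, 6, 7, 10, 15, 17, 19, 21, 28, 30, 32}, so |A + A| = 32. Thus K = 32/8 = 4. For comparison, the minimum possible |A + A| over all 8-element sets is 2·8 − 1 = 15 (so min K = 15/8), attained only by arithmetic progressions.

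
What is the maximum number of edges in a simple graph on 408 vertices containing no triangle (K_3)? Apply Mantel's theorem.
ex(408, K_3) = ⌊408^2/4⌋ = 41616

Mantel (1907): a triangle-free graph on n vertices has at most ⌊n^2/4⌋ edges, with equality for the complete bipartite graph K_{⌊n/2⌋, ⌈n/2⌉}. For n = 408: ⌊408^2/4⌋ = ⌊166464/4⌋ = 41616. The extremal graph is K_{204, 204}, which has 204·204 = 41616 edges.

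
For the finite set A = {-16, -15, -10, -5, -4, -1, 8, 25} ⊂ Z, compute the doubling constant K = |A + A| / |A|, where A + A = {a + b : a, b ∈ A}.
K = |A + A| / |A| = 32/8 = 4

Enumerate A + A = {a + b : a, b ∈ A}. With |A| = 8, there are |A|^2 = 64 ordered sum pairs; collecting distinct values, A + A = {-32, -31, -30, -26, -25, -21, -20, -19, -17, -16, -15, -14, -11, -10, -9, -8, -7, -6, -5, -2, 3, 4, 7, 9, 10, 15, 16, 20, 21, 24, 33, 50}, so |A + A| = 32. Thus K = 32/8 = 4. For comparison, the minimum possible |A + A| over all 8-element sets is 2·8 − 1 = 15 (so min K = 15/8), attained only by arithmetic progressions.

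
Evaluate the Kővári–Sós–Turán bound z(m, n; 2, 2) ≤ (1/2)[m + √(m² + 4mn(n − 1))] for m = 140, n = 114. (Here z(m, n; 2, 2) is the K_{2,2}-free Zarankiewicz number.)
z(140, 114; 2, 2) ≤ (1/2)[140 + √(140² + 4·140·114·113)] = (1/2)[140 + √7233520] = 1414.7602

Kővári–Sós–Turán: let r_1, ..., r_140 be the row sums and z = Σ r_i the total number of 1s. Each pair of columns can share at most one row with both entries 1 (else a 2×2 all-ones block appears), so Σ_i C(r_i, 2) ≤ C(114, 2) = 6441. By convexity Σ_i C(r_i, 2) ≥ 140·C(z/140, 2) = z(z − 140)/(2·140), giving z² − 140z − 140·114·113 ≤ 0 and hence z ≤ (1/2)[140 + √(19600 + 4·1803480)] = (1/2)[140 + √7233520] ≈ (1/2)(140 + 2689.5204) = 1414.7602.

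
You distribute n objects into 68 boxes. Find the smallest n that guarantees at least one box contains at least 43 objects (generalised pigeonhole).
n = (43 − 1)·68 + 1 = 2857

By the generalised pigeonhole principle, to guarantee some box contains ≥ r objects we need more than (r − 1) · k objects total. Threshold: n = (r − 1) · k + 1. With r = 43 and k = 68: n = 42 · 68 + 1 = 2856 + 1 = 2857. For n = 2856 = 42 · 68, we can put exactly 42 objects in every box, avoiding 43 in any single one — so 2857 is tight.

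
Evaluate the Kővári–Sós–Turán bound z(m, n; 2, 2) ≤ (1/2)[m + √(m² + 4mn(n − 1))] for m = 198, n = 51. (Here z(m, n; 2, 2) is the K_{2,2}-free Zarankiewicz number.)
z(198, 51; 2, 2) ≤ (1/2)[198 + √(198² + 4·198·51·50)] = (1/2)[198 + √2058804] = 816.4267

Kővári–Sós–Turán: let r_1, ..., r_198 be the row sums and z = Σ r_i the total number of 1s. Each pair of columns can share at most one row with both entries 1 (else a 2×2 all-ones block appears), so Σ_i C(r_i, 2) ≤ C(51, 2) = 1275. By convexity Σ_i C(r_i, 2) ≥ 198·C(z/198, 2) = z(z − 198)/(2·198), giving z² − 198z − 198·51·50 ≤ 0 and hence z ≤ (1/2)[198 + √(39204 + 4·504900)] = (1/2)[198 + √2058804] ≈ (1/2)(198 + 1434.8533) = 816.4267.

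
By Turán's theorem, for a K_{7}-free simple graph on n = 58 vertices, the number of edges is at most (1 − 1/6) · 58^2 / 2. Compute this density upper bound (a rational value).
Turán density bound = (5/6) · 58^2/2 = 4205/3 ≈ 1401.6667

Turán's theorem: ex(n, K_{r+1}) is achieved by the complete r-partite Turán graph T(n, r) with parts as balanced as possible, and is at most (1 − 1/r) · n^2/2. For r = 6, n = 58: the density bound is (5/6) · 3364/2 = 4205/3 ≈ 1401.6667. The integer-valued extremum is e(T(58, 6)) = 1401, which is strictly less than the density bound 4205/3 since 6 ∤ 58 (the parts of T(58, 6) cannot all be equal).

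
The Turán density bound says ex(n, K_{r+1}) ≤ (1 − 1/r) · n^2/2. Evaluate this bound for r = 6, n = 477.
Turán density bound = (5/6) · 477^2/2 = 379215/4 ≈ 94803.75

Turán's theorem: ex(n, K_{r+1}) is achieved by the complete r-partite Turán graph T(n, r) with parts as balanced as possible, and is at most (1 − 1/r) · n^2/2. For r = 6, n = 477: the density bound is (5/6) · 227529/2 = 379215/4 ≈ 94803.75. The integer-valued extremum is e(T(477, 6)) = 94803, which is strictly less than the density bound 379215/4 since 6 ∤ 477 (the parts of T(477, 6) cannot all be equal).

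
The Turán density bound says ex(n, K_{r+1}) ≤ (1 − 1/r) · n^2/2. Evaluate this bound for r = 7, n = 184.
Turán density bound = (6/7) · 184^2/2 = 101568/7 ≈ 14509.7143

Turán's theorem: ex(n, K_{r+1}) is achieved by the complete r-partite Turán graph T(n, r) with parts as balanced as possible, and is at most (1 − 1/r) · n^2/2. For r = 7, n = 184: the density bound is (6/7) · 33856/2 = 101568/7 ≈ 14509.7143. The integer-valued extremum is e(T(184, 7)) = 14509, which is strictly less than the density bound 101568/7 since 7 ∤ 184 (the parts of T(184, 7) cannot all be equal).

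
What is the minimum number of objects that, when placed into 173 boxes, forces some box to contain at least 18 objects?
n = (18 − 1)·173 + 1 = 2942

By the generalised pigeonhole principle, to guarantee some box contains ≥ r objects we need more than (r − 1) · k objects total. Threshold: n = (r − 1) · k + 1. With r = 18 and k = 173: n = 17 · 173 + 1 = 2941 + 1 = 2942. For n = 2941 = 17 · 173, we can put exactly 17 objects in every box, avoiding 18 in any single one — so 2942 is tight.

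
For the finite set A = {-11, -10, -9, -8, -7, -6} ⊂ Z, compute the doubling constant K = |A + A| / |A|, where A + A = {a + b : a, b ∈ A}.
K = |A + A| / |A| = 11/6

Enumerate A + A = {a + b : a, b ∈ A}. With |A| = 6, there are |A|^2 = 36 ordered sum pairs; collecting distinct values, A + A = {-22, -21, -20, -19, -18, -17, -16, -15, -14, -13, -12}, so |A + A| = 11. Thus K = 11/6. Here |A + A| = 2|A| − 1 = 11, the minimum possible — so K = 11/6 is minimal, which holds iff A is an arithmetic progression.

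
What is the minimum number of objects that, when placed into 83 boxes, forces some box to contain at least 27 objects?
n = (27 − 1)·83 + 1 = 2159

By the generalised pigeonhole principle, to guarantee some box contains ≥ r objects we need more than (r − 1) · k objects total. Threshold: n = (r − 1) · k + 1. With r = 27 and k = 83: n = 26 · 83 + 1 = 2158 + 1 = 2159. For n = 2158 = 26 · 83, we can put exactly 26 objects in every box, avoiding 27 in any single one — so 2159 is tight.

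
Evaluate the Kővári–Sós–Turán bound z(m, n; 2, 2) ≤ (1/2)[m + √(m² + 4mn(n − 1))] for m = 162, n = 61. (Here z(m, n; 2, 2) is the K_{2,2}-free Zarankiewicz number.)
z(162, 61; 2, 2) ≤ (1/2)[162 + √(162² + 4·162·61·60)] = (1/2)[162 + √2397924] = 855.2616

Kővári–Sós–Turán: let r_1, ..., r_162 be the row sums and z = Σ r_i the total number of 1s. Each pair of columns can share at most one row with both entries 1 (else a 2×2 all-ones block appears), so Σ_i C(r_i, 2) ≤ C(61, 2) = 1830. By convexity Σ_i C(r_i, 2) ≥ 162·C(z/162, 2) = z(z − 162)/(2·162), giving z² − 162z − 162·61·60 ≤ 0 and hence z ≤ (1/2)[162 + √(26244 + 4·592920)] = (1/2)[162 + √2397924] ≈ (1/2)(162 + 1548.5232) = 855.2616.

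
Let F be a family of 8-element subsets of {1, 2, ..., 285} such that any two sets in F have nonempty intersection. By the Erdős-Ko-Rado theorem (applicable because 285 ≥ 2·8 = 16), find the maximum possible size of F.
max |F| = C(284, 7) = 27443323045416

The Erdős-Ko-Rado theorem states: for n ≥ 2k, an intersecting family of k-subsets of an n-element set has size at most C(n − 1, k − 1), with equality for 'star' families {A ⊆ [n] : |A| = k, i ∈ A} (fix an element i). For n = 285, k = 8: C(284, 7) = 27443323045416.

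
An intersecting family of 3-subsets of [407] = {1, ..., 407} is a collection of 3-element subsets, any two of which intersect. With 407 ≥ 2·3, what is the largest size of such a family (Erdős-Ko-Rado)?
max |F| = C(406, 2) = 82215

Erdős-Ko-Rado (1961): when n ≥ 2k, max |F| = C(n−1, k−1). The bound is attained by the star {A : i ∈ A} for any fixed i ∈ [n]. Here C(407−1, 3−1) = C(406, 2) = 82215.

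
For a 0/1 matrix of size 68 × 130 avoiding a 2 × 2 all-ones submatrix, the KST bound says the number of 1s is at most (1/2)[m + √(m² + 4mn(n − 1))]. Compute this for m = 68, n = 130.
z(68, 130; 2, 2) ≤ (1/2)[68 + √(68² + 4·68·130·129)] = (1/2)[68 + √4566064] = 1102.4175

Kővári–Sós–Turán: let r_1, ..., r_68 be the row sums and z = Σ r_i the total number of 1s. Each pair of columns can share at most one row with both entries 1 (else a 2×2 all-ones block appears), so Σ_i C(r_i, 2) ≤ C(130, 2) = 8385. By convexity Σ_i C(r_i, 2) ≥ 68·C(z/68, 2) = z(z − 68)/(2·68), giving z² − 68z − 68·130·129 ≤ 0 and hence z ≤ (1/2)[68 + √(4624 + 4·1140360)] = (1/2)[68 + √4566064] ≈ (1/2)(68 + 2136.835) = 1102.4175.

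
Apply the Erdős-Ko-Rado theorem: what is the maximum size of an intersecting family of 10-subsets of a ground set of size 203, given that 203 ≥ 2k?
max |F| = C(202, 9) = 1287927140349850

Erdős-Ko-Rado (1961): when n ≥ 2k, max |F| = C(n−1, k−1). The bound is attained by the star {A : i ∈ A} for any fixed i ∈ [n]. Here C(203−1, 10−1) = C(202, 9) = 1287927140349850.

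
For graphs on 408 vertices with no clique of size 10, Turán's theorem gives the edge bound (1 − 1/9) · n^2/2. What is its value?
Turán density bound = (8/9) · 408^2/2 = 73984

Turán's theorem: ex(n, K_{r+1}) is achieved by the complete r-partite Turán graph T(n, r) with parts as balanced as possible, and is at most (1 − 1/r) · n^2/2. For r = 9, n = 408: the density bound is (8/9) · 166464/2 = 73984. The integer-valued extremum is e(T(408, 9)) = 73983, which is strictly less than the density bound 73984 since 9 ∤ 408 (the parts of T(408, 9) cannot all be equal).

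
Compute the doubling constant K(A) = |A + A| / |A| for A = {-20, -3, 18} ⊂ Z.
K = |A + A| / |A| = 6/3 = 2

Enumerate A + A = {a + b : a, b ∈ A}. With |A| = 3, there are |A|^2 = 9 ordered sum pairs; collecting distinct values, A + A = {-40, -23, -6, -2, 15, 36}, so |A + A| = 6. Thus K = 6/3 = 2. For comparison, the minimum possible |A + A| over all 3-element sets is 2·3 − 1 = 5 (so min K = 5/3), attained only by arithmetic progressions.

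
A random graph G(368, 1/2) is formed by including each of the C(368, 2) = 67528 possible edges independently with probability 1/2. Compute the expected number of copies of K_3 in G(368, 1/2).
E[# K_3] = C(368, 3) · (1/2)^C(3, 2) = 8238416 / 2^3 = 1029802

For each 3-subset S of vertices (there are C(368, 3) = 8238416 such S), let X_S = 1 if S induces a K_3 (all C(3, 2) = 3 edges present). Then P(X_S = 1) = (1/2)^3 = 1/8. By linearity of expectation, E[# K_3] = C(368, 3) · (1/2)^3 = 8238416 / 8 = 1029802.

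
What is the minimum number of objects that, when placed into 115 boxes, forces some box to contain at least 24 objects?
n = (24 − 1)·115 + 1 = 2646

By the generalised pigeonhole principle, to guarantee some box contains ≥ r objects we need more than (r − 1) · k objects total. Threshold: n = (r − 1) · k + 1. With r = 24 and k = 115: n = 23 · 115 + 1 = 2645 + 1 = 2646. For n = 2645 = 23 · 115, we can put exactly 23 objects in every box, avoiding 24 in any single one — so 2646 is tight.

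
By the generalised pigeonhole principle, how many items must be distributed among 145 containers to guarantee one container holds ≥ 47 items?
n = (47 − 1)·145 + 1 = 6671

By the generalised pigeonhole principle, to guarantee some box contains ≥ r objects we need more than (r − 1) · k objects total. Threshold: n = (r − 1) · k + 1. With r = 47 and k = 145: n = 46 · 145 + 1 = 6670 + 1 = 6671. For n = 6670 = 46 · 145, we can put exactly 46 objects in every box, avoiding 47 in any single one — so 6671 is tight.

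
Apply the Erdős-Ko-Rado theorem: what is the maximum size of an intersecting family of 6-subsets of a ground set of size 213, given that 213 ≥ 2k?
max |F| = C(212, 5) = 3403031632

Erdős-Ko-Rado (1961): when n ≥ 2k, max |F| = C(n−1, k−1). The bound is attained by the star {A : i ∈ A} for any fixed i ∈ [n]. Here C(213−1, 6−1) = C(212, 5) = 3403031632.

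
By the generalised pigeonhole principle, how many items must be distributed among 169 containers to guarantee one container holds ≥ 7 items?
n = (7 − 1)·169 + 1 = 1015

By the generalised pigeonhole principle, to guarantee some box contains ≥ r objects we need more than (r − 1) · k objects total. Threshold: n = (r − 1) · k + 1. With r = 7 and k = 169: n = 6 · 169 + 1 = 1014 + 1 = 1015. For n = 1014 = 6 · 169, we can put exactly 6 objects in every box, avoiding 7 in any single one — so 1015 is tight.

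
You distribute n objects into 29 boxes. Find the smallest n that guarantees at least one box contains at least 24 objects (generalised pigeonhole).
n = (24 − 1)·29 + 1 = 668

By the generalised pigeonhole principle, to guarantee some box contains ≥ r objects we need more than (r − 1) · k objects total. Threshold: n = (r − 1) · k + 1. With r = 24 and k = 29: n = 23 · 29 + 1 = 667 + 1 = 668. For n = 667 = 23 · 29, we can put exactly 23 objects in every box, avoiding 24 in any single one — so 668 is tight.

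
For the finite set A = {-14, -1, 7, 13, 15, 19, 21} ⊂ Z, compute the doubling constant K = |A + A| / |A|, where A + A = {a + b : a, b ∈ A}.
K = |A + A| / |A| = 23/7

Enumerate A + A = {a + b : a, b ∈ A}. With |A| = 7, there are |A|^2 = 49 ordered sum pairs; collecting distinct values, A + A = {-28, -15, -7, -2, -1, 1, 5, 6, 7, 12, 14, 18, 20, 22, 26, 28, 30, 32, 34, 36, 38, 40, 42}, so |A + A| = 23. Thus K = 23/7. For comparison, the minimum possible |A + A| over all 7-element sets is 2·7 − 1 = 13 (so min K = 13/7), attained only by arithmetic progressions.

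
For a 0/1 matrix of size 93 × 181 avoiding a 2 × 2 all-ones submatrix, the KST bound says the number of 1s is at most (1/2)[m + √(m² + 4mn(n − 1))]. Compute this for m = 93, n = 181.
z(93, 181; 2, 2) ≤ (1/2)[93 + √(93² + 4·93·181·180)] = (1/2)[93 + √12128409] = 1787.7933

Kővári–Sós–Turán: let r_1, ..., r_93 be the row sums and z = Σ r_i the total number of 1s. Each pair of columns can share at most one row with both entries 1 (else a 2×2 all-ones block appears), so Σ_i C(r_i, 2) ≤ C(181, 2) = 16290. By convexity Σ_i C(r_i, 2) ≥ 93·C(z/93, 2) = z(z − 93)/(2·93), giving z² − 93z − 93·181·180 ≤ 0 and hence z ≤ (1/2)[93 + √(8649 + 4·3029940)] = (1/2)[93 + √12128409] ≈ (1/2)(93 + 3482.5865) = 1787.7933.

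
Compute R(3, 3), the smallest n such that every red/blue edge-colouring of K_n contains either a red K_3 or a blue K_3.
R(3, 3) = 6

Lower bound: the 5-cycle C_5 (with the remaining edges as the complement) gives a 2-colouring of K_5 with no monochromatic triangle, so R(3, 3) > 5.
Upper bound: in K_6, any vertex has 5 incident edges, so by pigeonhole ≥3 are the same colour (say red). If any pair of those red neighbours has a red edge between them, we get a red triangle; otherwise the three neighbours span a blue triangle. So every 2-colouring of K_6 has a monochromatic triangle.
Hence R(3, 3) = 6.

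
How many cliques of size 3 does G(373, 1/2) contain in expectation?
E[# K_3] = C(373, 3) · (1/2)^C(3, 2) = 8579746 / 2^3 = 4289873/4 = 1072468.25

For each 3-subset S of vertices (there are C(373, 3) = 8579746 such S), let X_S = 1 if S induces a K_3 (all C(3, 2) = 3 edges present). Then P(X_S = 1) = (1/2)^3 = 1/8. By linearity of expectation, E[# K_3] = C(373, 3) · (1/2)^3 = 8579746 / 8 = 4289873/4 = 1072468.25.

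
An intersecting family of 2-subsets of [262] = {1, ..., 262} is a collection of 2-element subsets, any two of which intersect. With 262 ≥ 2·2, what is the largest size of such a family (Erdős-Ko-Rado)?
max |F| = C(261, 1) = 261

The Erdős-Ko-Rado theorem states: for n ≥ 2k, an intersecting family of k-subsets of an n-element set has size at most C(n − 1, k − 1), with equality for 'star' families {A ⊆ [n] : |A| = k, i ∈ A} (fix an element i). For n = 262, k = 2: C(261, 1) = 261.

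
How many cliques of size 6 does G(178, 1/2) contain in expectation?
E[# K_6] = C(178, 6) · (1/2)^C(6, 2) = 40570171180 / 2^15 = 10142542795/8192 ≈ 1238103.368530

For each 6-subset S of vertices (there are C(178, 6) = 40570171180 such S), let X_S = 1 if S induces a K_6 (all C(6, 2) = 15 edges present). Then P(X_S = 1) = (1/2)^15 = 1/32768. By linearity of expectation, E[# K_6] = C(178, 6) · (1/2)^15 = 40570171180 / 32768 = 10142542795/8192 ≈ 1238103.368530.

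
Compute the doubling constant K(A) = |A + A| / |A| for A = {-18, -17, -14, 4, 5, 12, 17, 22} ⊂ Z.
K = |A + A| / |A| = 33/8

Enumerate A + A = {a + b : a, b ∈ A}. With |A| = 8, there are |A|^2 = 64 ordered sum pairs; collecting distinct values, A + A = {-36, -35, -34, -32, -31, -28, -14, -13, -12, -10, -9, -6, -5, -2, -1, 0, 3, 4, 5, 8, 9, 10, 16, 17, 21, 22, 24, 26, 27, 29, 34, 39, 44}, so |A + A| = 33. Thus K = 33/8. For comparison, the minimum possible |A + A| over all 8-element sets is 2·8 − 1 = 15 (so min K = 15/8), attained only by arithmetic progressions.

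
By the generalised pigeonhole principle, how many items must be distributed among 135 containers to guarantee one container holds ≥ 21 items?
n = (21 − 1)·135 + 1 = 2701

By the generalised pigeonhole principle, to guarantee some box contains ≥ r objects we need more than (r − 1) · k objects total. Threshold: n = (r − 1) · k + 1. With r = 21 and k = 135: n = 20 · 135 + 1 = 2700 + 1 = 2701. For n = 2700 = 20 · 135, we can put exactly 20 objects in every box, avoiding 21 in any single one — so 2701 is tight.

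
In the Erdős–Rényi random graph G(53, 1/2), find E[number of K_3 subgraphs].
E[# K_3] = C(53, 3) · (1/2)^C(3, 2) = 23426 / 2^3 = 11713/4 = 2928.25

For each 3-subset S of vertices (there are C(53, 3) = 23426 such S), let X_S = 1 if S induces a K_3 (all C(3, 2) = 3 edges present). Then P(X_S = 1) = (1/2)^3 = 1/8. By linearity of expectation, E[# K_3] = C(53, 3) · (1/2)^3 = 23426 / 8 = 11713/4 = 2928.25.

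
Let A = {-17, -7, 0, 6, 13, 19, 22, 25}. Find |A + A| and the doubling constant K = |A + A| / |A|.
K = |A + A| / |A| = 30/8 = 15/4

Enumerate A + A = {a + b : a, b ∈ A}. With |A| = 8, there are |A|^2 = 64 ordered sum pairs; collecting distinct values, A + A = {-34, -24, -17, -14, -11, -7, -4, -1, 0, 2, 5, 6, 8, 12, 13, 15, 18, 19, 22, 25, 26, 28, 31, 32, 35, 38, 41, 44, 47, 50}, so |A + A| = 30. Thus K = 30/8 = 15/4. For comparison, the minimum possible |A + A| over all 8-element sets is 2·8 − 1 = 15 (so min K = 15/8), attained only by arithmetic progressions.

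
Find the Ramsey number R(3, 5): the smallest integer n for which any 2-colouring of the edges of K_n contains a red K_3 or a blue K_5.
R(3, 5) = 14

Lower bound: an explicit 2-colouring of K_{13} (typically a Paley-type or other structured construction) avoids a red K_3 and a blue K_5, showing R(3, 5) > 13.
Upper bound: the Erdős–Szekeres recurrence R(r, t') ≤ R(r−1, t') + R(r, t'−1) yields R(3, 5) ≤ 14.
Hence R(3, 5) = 14.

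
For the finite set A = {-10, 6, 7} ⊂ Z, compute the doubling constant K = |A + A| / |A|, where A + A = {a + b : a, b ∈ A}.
K = |A + A| / |A| = 6/3 = 2

Enumerate A + A = {a + b : a, b ∈ A}. With |A| = 3, there are |A|^2 = 9 ordered sum pairs; collecting distinct values, A + A = {-20, -4, -3, 12, 13, 14}, so |A + A| = 6. Thus K = 6/3 = 2. For comparison, the minimum possible |A + A| over all 3-element sets is 2·3 − 1 = 5 (so min K = 5/3), attained only by arithmetic progressions.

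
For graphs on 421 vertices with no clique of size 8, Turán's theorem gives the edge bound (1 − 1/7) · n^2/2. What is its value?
Turán density bound = (6/7) · 421^2/2 = 531723/7 ≈ 75960.4286

Turán's theorem: ex(n, K_{r+1}) is achieved by the complete r-partite Turán graph T(n, r) with parts as balanced as possible, and is at most (1 − 1/r) · n^2/2. For r = 7, n = 421: the density bound is (6/7) · 177241/2 = 531723/7 ≈ 75960.4286. The integer-valued extremum is e(T(421, 7)) = 75960, which is strictly less than the density bound 531723/7 since 7 ∤ 421 (the parts of T(421, 7) cannot all be equal).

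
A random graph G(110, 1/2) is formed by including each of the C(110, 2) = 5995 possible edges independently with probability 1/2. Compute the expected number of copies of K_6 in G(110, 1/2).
E[# K_6] = C(110, 6) · (1/2)^C(6, 2) = 2141851635 / 2^15 ≈ 65364.124603

For each 6-subset S of vertices (there are C(110, 6) = 2141851635 such S), let X_S = 1 if S induces a K_6 (all C(6, 2) = 15 edges present). Then P(X_S = 1) = (1/2)^15 = 1/32768. By linearity of expectation, E[# K_6] = C(110, 6) · (1/2)^15 = 2141851635 / 32768 ≈ 65364.124603.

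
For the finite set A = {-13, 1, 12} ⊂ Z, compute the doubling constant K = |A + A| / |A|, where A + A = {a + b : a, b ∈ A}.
K = |A + A| / |A| = 6/3 = 2

Enumerate A + A = {a + b : a, b ∈ A}. With |A| = 3, there are |A|^2 = 9 ordered sum pairs; collecting distinct values, A + A = {-26, -12, -1, 2, 13, 24}, so |A + A| = 6. Thus K = 6/3 = 2. For comparison, the minimum possible |A + A| over all 3-element sets is 2·3 − 1 = 5 (so min K = 5/3), attained only by arithmetic progressions.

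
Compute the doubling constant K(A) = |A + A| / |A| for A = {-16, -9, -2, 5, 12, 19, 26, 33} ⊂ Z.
K = |A + A| / |A| = 15/8

Enumerate A + A = {a + b : a, b ∈ A}. With |A| = 8, there are |A|^2 = 64 ordered sum pairs; collecting distinct values, A + A = {-32, -25, -18, -11, -4, 3, 10, 17, 24, 31, 38, 45, 52, 59, 66}, so |A + A| = 15. Thus K = 15/8. Here |A + A| = 2|A| − 1 = 15, the minimum possible — so K = 15/8 is minimal, which holds iff A is an arithmetic progression.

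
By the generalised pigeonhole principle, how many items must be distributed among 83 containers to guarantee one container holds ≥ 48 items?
n = (48 − 1)·83 + 1 = 3902

By the generalised pigeonhole principle, to guarantee some box contains ≥ r objects we need more than (r − 1) · k objects total. Threshold: n = (r − 1) · k + 1. With r = 48 and k = 83: n = 47 · 83 + 1 = 3901 + 1 = 3902. For n = 3901 = 47 · 83, we can put exactly 47 objects in every box, avoiding 48 in any single one — so 3902 is tight.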